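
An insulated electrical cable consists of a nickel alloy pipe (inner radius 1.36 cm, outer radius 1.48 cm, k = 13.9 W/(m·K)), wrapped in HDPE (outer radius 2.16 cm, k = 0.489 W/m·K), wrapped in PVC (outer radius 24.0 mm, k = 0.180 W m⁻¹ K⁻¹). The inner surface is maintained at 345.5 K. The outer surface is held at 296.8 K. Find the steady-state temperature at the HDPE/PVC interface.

T = 317.7 K

Resistance network (inner→outer):
  R'_nickel alloy = ln(0.0148/0.0136)/(2πk) = 0.08456/(2π·13.9) = 9.682×10^-4 m·K/W
  R'_HDPE = ln(0.0216/0.0148)/(2πk) = 0.3781/(2π·0.489) = 0.1230 m·K/W
  R'_PVC = ln(0.0240/0.0216)/(2πk) = 0.1054/(2π·0.180) = 0.09316 m·K/W
ΣR = 9.682×10^-4 + 0.1230 + 0.09316 = 0.2171 m·K/W
Q' = ΔT/ΣR = (345.5 K − 296.8 K)/0.2171 = 224.3 W/m
From the inner boundary to the HDPE/PVC interface, ΣR_partial = 0.1240 m·K/W.
T_interface = T_in − Q'·ΣR_partial = 345.5 K − (224.3)(0.1240) = 317.7 K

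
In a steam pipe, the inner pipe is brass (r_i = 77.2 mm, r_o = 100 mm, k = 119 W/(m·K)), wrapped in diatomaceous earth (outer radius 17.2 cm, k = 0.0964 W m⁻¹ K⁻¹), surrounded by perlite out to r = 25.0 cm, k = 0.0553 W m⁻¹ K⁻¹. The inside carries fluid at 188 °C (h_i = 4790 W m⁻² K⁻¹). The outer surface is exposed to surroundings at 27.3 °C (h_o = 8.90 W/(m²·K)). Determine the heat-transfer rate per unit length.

Treat each layer as a resistance in series:
  R'_conv,in = 1/(2πr h) = 1/(2π·0.0772·4790) = 4.304×10^-4 m·K/W
  R'_brass = ln(0.100/0.0772)/(2πk) = 0.2588/(2π·119) = 3.461×10^-4 m·K/W
  R'_diatomaceous earth = ln(0.172/0.100)/(2πk) = 0.5423/(2π·0.0964) = 0.8954 m·K/W
  R'_perlite = ln(0.250/0.172)/(2πk) = 0.3740/(2π·0.0553) = 1.076 m·K/W
  R'_conv,out = 1/(2πr h) = 1/(2π·0.250·8.90) = 0.07153 m·K/W
ΣR = 4.304×10^-4 + 3.461×10^-4 + 0.8954 + 1.076 + 0.07153 = 2.044 m·K/W
Q' = ΔT/ΣR = (188 °C − 27.3 °C)/2.044 = 78.6 W/m

Q' = 78.6 W/m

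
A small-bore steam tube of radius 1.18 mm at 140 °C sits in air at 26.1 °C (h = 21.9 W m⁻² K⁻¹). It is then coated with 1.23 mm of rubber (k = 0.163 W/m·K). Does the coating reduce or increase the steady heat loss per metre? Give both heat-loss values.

Critical radius for a cylinder: r_cr = k/h = 0.00744 m = 0.744 cm.
Outer radius after coating: r₂ = 0.00118 + 0.00123 = 0.00241 m.
Since r₁ < r_cr and r₂ ≤ r_cr, the coating moves toward the maximum at r_cr — heat loss rises.
Bare: R = 1/(2πr₁h) = 6.159 m·K/W; Q = 113.9/6.159 = 18.5 W/m.
Coated: R = R_cond + R_conv = 3.713 m·K/W; Q = 113.9/3.713 = 30.7 W/m.

increases: 18.5 → 30.7 W/m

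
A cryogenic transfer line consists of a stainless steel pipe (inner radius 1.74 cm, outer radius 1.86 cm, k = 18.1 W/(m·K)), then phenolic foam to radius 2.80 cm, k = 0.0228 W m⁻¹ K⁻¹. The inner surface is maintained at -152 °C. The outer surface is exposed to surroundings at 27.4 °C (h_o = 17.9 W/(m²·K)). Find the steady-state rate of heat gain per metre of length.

Q' = 56.5 W/m

Series thermal resistances, inner to outer:
  R'_stainless steel = ln(0.0186/0.0174)/(2πk) = 0.06669/(2π·18.1) = 5.864×10^-4 m·K/W
  R'_phenolic foam = ln(0.0280/0.0186)/(2πk) = 0.4090/(2π·0.0228) = 2.855 m·K/W
  R'_conv,out = 1/(2πr h) = 1/(2π·0.0280·17.9) = 0.3175 m·K/W
ΣR = 5.864×10^-4 + 2.855 + 0.3175 = 3.173 m·K/W
Q' = ΔT/ΣR = (-152 °C − 27.4 °C)/3.173 = -56.5 W/m
(Negative Q' ⇒ heat flows inward; heat gain = 56.5 W/m.)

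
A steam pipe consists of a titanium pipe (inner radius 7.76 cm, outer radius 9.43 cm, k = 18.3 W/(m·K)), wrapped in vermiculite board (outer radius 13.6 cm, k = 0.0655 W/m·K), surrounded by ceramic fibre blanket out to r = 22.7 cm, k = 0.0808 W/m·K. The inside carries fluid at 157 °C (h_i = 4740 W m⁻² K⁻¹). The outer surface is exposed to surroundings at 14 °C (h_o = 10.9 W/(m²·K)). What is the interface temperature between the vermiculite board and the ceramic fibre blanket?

Resistance network (inner→outer):
  R'_conv,in = 1/(2πr h) = 1/(2π·0.0776·4740) = 4.327×10^-4 m·K/W
  R'_titanium = ln(0.0943/0.0776)/(2πk) = 0.1949/(2π·18.3) = 0.001695 m·K/W
  R'_vermiculite board = ln(0.136/0.0943)/(2πk) = 0.3662/(2π·0.0655) = 0.8897 m·K/W
  R'_ceramic fibre blanket = ln(0.227/0.136)/(2πk) = 0.5123/(2π·0.0808) = 1.009 m·K/W
  R'_conv,out = 1/(2πr h) = 1/(2π·0.227·10.9) = 0.06432 m·K/W
ΣR = 4.327×10^-4 + 0.001695 + 0.8897 + 1.009 + 0.06432 = 1.965 m·K/W
Q' = ΔT/ΣR = (157 °C − 14 °C)/1.965 = 72.77 W/m
From the inner boundary to the vermiculite board/ceramic fibre blanket interface, ΣR_partial = 0.8918 m·K/W.
T_interface = T_in − Q'·ΣR_partial = 157 °C − (72.77)(0.8918) = 92.1 °C

T = 92.1 °C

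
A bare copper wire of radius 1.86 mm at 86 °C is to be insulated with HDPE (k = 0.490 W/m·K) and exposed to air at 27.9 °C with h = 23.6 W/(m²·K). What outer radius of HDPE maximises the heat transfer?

r_cr = 2.08 cm

For a cylinder, r_cr = k_ins/h = 0.490/23.6 = 0.0208 m = 2.08 cm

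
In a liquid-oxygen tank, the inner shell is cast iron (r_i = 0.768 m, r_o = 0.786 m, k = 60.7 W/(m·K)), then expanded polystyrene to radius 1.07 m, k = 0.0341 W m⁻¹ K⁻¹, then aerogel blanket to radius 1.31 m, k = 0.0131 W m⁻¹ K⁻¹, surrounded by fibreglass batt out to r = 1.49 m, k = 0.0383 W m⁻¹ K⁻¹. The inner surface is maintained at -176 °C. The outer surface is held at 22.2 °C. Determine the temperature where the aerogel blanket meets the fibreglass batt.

Treat each layer as a resistance in series:
  R_cast iron = (1/0.768 − 1/0.786)/(4πk) = 0.02982/(4π·60.7) = 3.909×10^-5 K/W
  R_expanded polystyrene = (1/0.786 − 1/1.07)/(4πk) = 0.3377/(4π·0.0341) = 0.7880 K/W
  R_aerogel blanket = (1/1.07 − 1/1.31)/(4πk) = 0.1712/(4π·0.0131) = 1.040 K/W
  R_fibreglass batt = (1/1.31 − 1/1.49)/(4πk) = 0.09222/(4π·0.0383) = 0.1916 K/W
ΣR = 3.909×10^-5 + 0.7880 + 1.040 + 0.1916 = 2.020 K/W
Q = ΔT/ΣR = (-176 °C − 22.2 °C)/2.020 = -98.12 W
From the inner boundary to the aerogel blanket/fibreglass batt interface, ΣR_partial = 1.828 K/W.
T_interface = T_in − Q·ΣR_partial = -176 °C − (-98.12)(1.828) = 3.4 °C

T = 3.4 °C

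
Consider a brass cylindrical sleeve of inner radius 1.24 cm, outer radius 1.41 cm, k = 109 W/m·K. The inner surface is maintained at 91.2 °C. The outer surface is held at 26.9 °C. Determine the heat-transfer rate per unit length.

Q' = 343 kW/m

Q' = 2πk·ΔT/ln(r₂/r₁) = 2π × 109 × 64.3 / ln(0.0141/0.0124) = 3.43×10^5 W/m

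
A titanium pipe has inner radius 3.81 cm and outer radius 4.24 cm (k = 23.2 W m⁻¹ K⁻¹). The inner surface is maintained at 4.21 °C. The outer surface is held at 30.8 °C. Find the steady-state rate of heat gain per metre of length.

Q' = 2πk·ΔT/ln(r₂/r₁) = 2π × 23.2 × 26.59 / ln(0.0424/0.0381) = 36200 W/m

Q' = 36200 W/m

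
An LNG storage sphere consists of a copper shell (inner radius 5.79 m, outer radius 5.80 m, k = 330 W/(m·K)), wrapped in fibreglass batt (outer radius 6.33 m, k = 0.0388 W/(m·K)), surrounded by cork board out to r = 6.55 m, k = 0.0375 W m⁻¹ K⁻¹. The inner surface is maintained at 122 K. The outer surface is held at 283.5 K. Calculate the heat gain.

Q = 3.95 kW

Treat each layer as a resistance in series:
  R_copper = (1/5.79 − 1/5.80)/(4πk) = 2.978×10^-4/(4π·330) = 7.181×10^-8 K/W
  R_fibreglass batt = (1/5.80 − 1/6.33)/(4πk) = 0.01444/(4π·0.0388) = 0.02961 K/W
  R_cork board = (1/6.33 − 1/6.55)/(4πk) = 0.005306/(4π·0.0375) = 0.01126 K/W
ΣR = 7.181×10^-8 + 0.02961 + 0.01126 = 0.04087 K/W
Q = ΔT/ΣR = (122 K − 283.5 K)/0.04087 = -3950 W
(Negative Q ⇒ heat flows inward; heat gain = 3950 W.)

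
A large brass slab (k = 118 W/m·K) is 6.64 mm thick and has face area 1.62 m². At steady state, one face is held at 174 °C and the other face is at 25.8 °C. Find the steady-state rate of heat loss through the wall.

Q = kA·ΔT/L = 118 × 1.62 × |174 °C − 25.8 °C| / 0.00664 = 4.27×10^6 W

Q = 4270 kW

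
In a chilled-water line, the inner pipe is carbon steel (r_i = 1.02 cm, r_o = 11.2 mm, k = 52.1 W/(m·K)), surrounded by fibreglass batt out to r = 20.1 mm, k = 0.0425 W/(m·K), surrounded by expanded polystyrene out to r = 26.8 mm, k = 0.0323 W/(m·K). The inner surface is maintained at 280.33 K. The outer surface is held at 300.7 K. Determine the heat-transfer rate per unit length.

Resistance network (inner→outer):
  R'_carbon steel = ln(0.0112/0.0102)/(2πk) = 0.09353/(2π·52.1) = 2.857×10^-4 m·K/W
  R'_fibreglass batt = ln(0.0201/0.0112)/(2πk) = 0.5848/(2π·0.0425) = 2.190 m·K/W
  R'_expanded polystyrene = ln(0.0268/0.0201)/(2πk) = 0.2877/(2π·0.0323) = 1.418 m·K/W
ΣR = 2.857×10^-4 + 2.190 + 1.418 = 3.608 m·K/W
Q' = ΔT/ΣR = (280.33 K − 300.7 K)/3.608 = -5.65 W/m
(Negative Q' ⇒ heat flows inward; heat gain = 5.65 W/m.)

Q' = 5.65 W/m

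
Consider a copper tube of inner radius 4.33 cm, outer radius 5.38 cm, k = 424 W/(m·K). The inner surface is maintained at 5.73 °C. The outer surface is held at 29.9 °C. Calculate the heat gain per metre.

Q' = 2πk·ΔT/ln(r₂/r₁) = 2π × 424 × 24.17 / ln(0.0538/0.0433) = 2.97×10^5 W/m

Q' = 297 kW/m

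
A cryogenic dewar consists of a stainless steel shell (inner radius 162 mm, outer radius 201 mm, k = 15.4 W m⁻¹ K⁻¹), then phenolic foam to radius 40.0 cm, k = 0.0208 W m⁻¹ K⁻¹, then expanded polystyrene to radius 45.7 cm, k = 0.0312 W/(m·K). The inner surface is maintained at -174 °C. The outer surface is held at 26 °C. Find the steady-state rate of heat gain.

Resistance network (inner→outer):
  R_stainless steel = (1/0.162 − 1/0.201)/(4πk) = 1.198/(4π·15.4) = 0.006189 K/W
  R_phenolic foam = (1/0.201 − 1/0.400)/(4πk) = 2.475/(4π·0.0208) = 9.469 K/W
  R_expanded polystyrene = (1/0.400 − 1/0.457)/(4πk) = 0.3118/(4π·0.0312) = 0.7953 K/W
ΣR = 0.006189 + 9.469 + 0.7953 = 10.27 K/W
Q = ΔT/ΣR = (-174 °C − 26 °C)/10.27 = -19.5 W
(Negative Q ⇒ heat flows inward; heat gain = 19.5 W.)

Q = 19.5 W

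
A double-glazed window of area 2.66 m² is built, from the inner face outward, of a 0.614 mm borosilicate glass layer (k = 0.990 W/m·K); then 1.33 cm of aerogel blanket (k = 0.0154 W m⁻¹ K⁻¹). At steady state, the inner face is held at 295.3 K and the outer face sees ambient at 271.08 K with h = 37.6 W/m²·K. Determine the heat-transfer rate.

Q = 72.3 W

Resistance network (inner→outer):
  R_borosilicate glass = L/(kA) = 6.14×10^-4/(0.990·2.66) = 2.332×10^-4 K/W
  R_aerogel blanket = L/(kA) = 0.0133/(0.0154·2.66) = 0.3247 K/W
  R_conv,out = 1/(hA) = 1/(37.6·2.66) = 0.009998 K/W
ΣR = 2.332×10^-4 + 0.3247 + 0.009998 = 0.3349 K/W
Q = ΔT/ΣR = (295.3 K − 271.08 K)/0.3349 = 72.3 W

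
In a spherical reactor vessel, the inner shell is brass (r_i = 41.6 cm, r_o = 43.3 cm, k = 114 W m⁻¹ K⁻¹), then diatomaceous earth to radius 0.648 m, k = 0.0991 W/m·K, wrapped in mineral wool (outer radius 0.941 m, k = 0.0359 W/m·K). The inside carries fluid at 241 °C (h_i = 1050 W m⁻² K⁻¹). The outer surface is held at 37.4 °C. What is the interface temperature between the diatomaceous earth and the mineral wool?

Resistance network (inner→outer):
  R_conv,in = 1/(4πr²h) = 1/(4π·0.416²·1050) = 4.379×10^-4 K/W
  R_brass = (1/0.416 − 1/0.433)/(4πk) = 0.09438/(4π·114) = 6.588×10^-5 K/W
  R_diatomaceous earth = (1/0.433 − 1/0.648)/(4πk) = 0.7663/(4π·0.0991) = 0.6153 K/W
  R_mineral wool = (1/0.648 − 1/0.941)/(4πk) = 0.4805/(4π·0.0359) = 1.065 K/W
ΣR = 4.379×10^-4 + 6.588×10^-5 + 0.6153 + 1.065 = 1.681 K/W
Q = ΔT/ΣR = (241 °C − 37.4 °C)/1.681 = 121.1 W
From the inner boundary to the diatomaceous earth/mineral wool interface, ΣR_partial = 0.6158 K/W.
T_interface = T_in − Q·ΣR_partial = 241 °C − (121.1)(0.6158) = 166 °C

T = 166 °C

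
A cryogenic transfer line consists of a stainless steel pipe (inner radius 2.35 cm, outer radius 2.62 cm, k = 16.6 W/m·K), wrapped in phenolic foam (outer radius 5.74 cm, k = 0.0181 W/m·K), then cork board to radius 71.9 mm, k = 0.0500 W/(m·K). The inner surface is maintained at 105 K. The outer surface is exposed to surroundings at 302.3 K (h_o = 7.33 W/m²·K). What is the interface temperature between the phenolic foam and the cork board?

Series thermal resistances, inner to outer:
  R'_stainless steel = ln(0.0262/0.0235)/(2πk) = 0.1088/(2π·16.6) = 0.001043 m·K/W
  R'_phenolic foam = ln(0.0574/0.0262)/(2πk) = 0.7843/(2π·0.0181) = 6.896 m·K/W
  R'_cork board = ln(0.0719/0.0574)/(2πk) = 0.2252/(2π·0.0500) = 0.7169 m·K/W
  R'_conv,out = 1/(2πr h) = 1/(2π·0.0719·7.33) = 0.3020 m·K/W
ΣR = 0.001043 + 6.896 + 0.7169 + 0.3020 = 7.916 m·K/W
Q' = ΔT/ΣR = (105 K − 302.3 K)/7.916 = -24.92 W/m
From the inner boundary to the phenolic foam/cork board interface, ΣR_partial = 6.897 m·K/W.
T_interface = T_in − Q'·ΣR_partial = 105 K − (-24.92)(6.897) = 276.9 K

T = 276.9 K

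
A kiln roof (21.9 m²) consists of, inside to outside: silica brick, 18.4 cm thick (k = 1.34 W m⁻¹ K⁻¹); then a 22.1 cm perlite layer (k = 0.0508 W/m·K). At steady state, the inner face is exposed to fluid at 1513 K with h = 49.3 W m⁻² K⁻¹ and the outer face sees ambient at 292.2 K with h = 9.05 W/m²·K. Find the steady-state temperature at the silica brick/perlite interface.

Series thermal resistances, inner to outer:
  R_conv,in = 1/(hA) = 1/(49.3·21.9) = 9.262×10^-4 K/W
  R_silica brick = L/(kA) = 0.184/(1.34·21.9) = 0.006270 K/W
  R_perlite = L/(kA) = 0.221/(0.0508·21.9) = 0.1986 K/W
  R_conv,out = 1/(hA) = 1/(9.05·21.9) = 0.005046 K/W
ΣR = 9.262×10^-4 + 0.006270 + 0.1986 + 0.005046 = 0.2108 K/W
Q = ΔT/ΣR = (1513 K − 292.2 K)/0.2108 = 5791 W
From the inner boundary to the silica brick/perlite interface, ΣR_partial = 0.007196 K/W.
T_interface = T_in − Q·ΣR_partial = 1513 K − (5791)(0.007196) = 1471 K

T = 1471 K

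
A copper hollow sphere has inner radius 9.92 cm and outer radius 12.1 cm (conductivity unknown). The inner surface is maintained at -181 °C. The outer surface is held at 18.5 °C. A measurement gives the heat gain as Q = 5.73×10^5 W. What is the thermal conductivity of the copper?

k = 415 W/m·K

ΣR = ΔT/Q = |-181 − 18.5|/5.73×10^5 = 3.482×10^-4 K/W
(1/r₁−1/r₂)/(4πk) = 3.482×10^-4 ⇒ k = 1.816/(4π·3.482×10^-4) = 415 W/m·K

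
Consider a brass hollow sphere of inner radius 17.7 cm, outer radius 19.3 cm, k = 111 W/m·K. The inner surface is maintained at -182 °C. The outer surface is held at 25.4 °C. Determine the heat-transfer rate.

Q = 6.18×10^5 W

Q = 4πk·ΔT/(1/r₁ − 1/r₂) = 4π × 111 × 207.4 / (1/0.177 − 1/0.193) = 6.18×10^5 W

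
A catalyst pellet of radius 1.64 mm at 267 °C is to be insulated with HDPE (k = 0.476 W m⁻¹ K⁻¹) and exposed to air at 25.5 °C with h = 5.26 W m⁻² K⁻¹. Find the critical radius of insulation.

For a sphere, r_cr = 2k_ins/h = 2·0.476/5.26 = 0.181 m = 18.1 cm

r_cr = 18.1 cm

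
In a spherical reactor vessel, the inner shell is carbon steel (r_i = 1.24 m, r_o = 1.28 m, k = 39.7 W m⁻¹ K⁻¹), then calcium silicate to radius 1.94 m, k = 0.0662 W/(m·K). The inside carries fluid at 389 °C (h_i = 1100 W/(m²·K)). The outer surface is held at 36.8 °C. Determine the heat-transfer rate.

Q = 1100 W

Treat each layer as a resistance in series:
  R_conv,in = 1/(4πr²h) = 1/(4π·1.24²·1100) = 4.705×10^-5 K/W
  R_carbon steel = (1/1.24 − 1/1.28)/(4πk) = 0.02520/(4π·39.7) = 5.052×10^-5 K/W
  R_calcium silicate = (1/1.28 − 1/1.94)/(4πk) = 0.2658/(4π·0.0662) = 0.3195 K/W
ΣR = 4.705×10^-5 + 5.052×10^-5 + 0.3195 = 0.3196 K/W
Q = ΔT/ΣR = (389 °C − 36.8 °C)/0.3196 = 1100 W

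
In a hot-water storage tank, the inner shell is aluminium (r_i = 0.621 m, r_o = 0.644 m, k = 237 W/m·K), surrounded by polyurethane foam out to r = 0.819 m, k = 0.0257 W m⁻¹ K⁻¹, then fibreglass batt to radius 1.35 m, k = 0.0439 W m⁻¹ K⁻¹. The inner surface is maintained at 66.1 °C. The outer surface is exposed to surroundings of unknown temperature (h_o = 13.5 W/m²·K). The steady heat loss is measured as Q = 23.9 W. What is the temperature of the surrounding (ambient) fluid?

Sum the resistances:
  R_aluminium = (1/0.621 − 1/0.644)/(4πk) = 0.05751/(4π·237) = 1.931×10^-5 K/W
  R_polyurethane foam = (1/0.644 − 1/0.819)/(4πk) = 0.3318/(4π·0.0257) = 1.027 K/W
  R_fibreglass batt = (1/0.819 − 1/1.35)/(4πk) = 0.4803/(4π·0.0439) = 0.8706 K/W
  R_conv,out = 1/(4πr²h) = 1/(4π·1.35²·13.5) = 0.003234 K/W
ΣR = 1.901 K/W
ΔT = Q·ΣR = 23.9 × 1.901 = 45.43 K
Heat flows outward, so T_out = T_in − ΔT = 66.1 − 45.43 = 20.7 °C

T_out = 20.7 °C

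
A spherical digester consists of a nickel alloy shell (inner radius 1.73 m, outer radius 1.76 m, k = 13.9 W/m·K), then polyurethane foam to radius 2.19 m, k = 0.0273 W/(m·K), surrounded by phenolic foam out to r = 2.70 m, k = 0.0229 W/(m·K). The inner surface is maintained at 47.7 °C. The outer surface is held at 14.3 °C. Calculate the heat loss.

Q = 53.4 W

Series thermal resistances, inner to outer:
  R_nickel alloy = (1/1.73 − 1/1.76)/(4πk) = 0.009853/(4π·13.9) = 5.641×10^-5 K/W
  R_polyurethane foam = (1/1.76 − 1/2.19)/(4πk) = 0.1116/(4π·0.0273) = 0.3252 K/W
  R_phenolic foam = (1/2.19 − 1/2.70)/(4πk) = 0.08625/(4π·0.0229) = 0.2997 K/W
ΣR = 5.641×10^-5 + 0.3252 + 0.2997 = 0.6250 K/W
Q = ΔT/ΣR = (47.7 °C − 14.3 °C)/0.6250 = 53.4 W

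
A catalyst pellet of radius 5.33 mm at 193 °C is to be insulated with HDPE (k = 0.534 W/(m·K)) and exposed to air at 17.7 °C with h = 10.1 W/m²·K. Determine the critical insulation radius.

r_cr = 10.6 cm

For a sphere, r_cr = 2k_ins/h = 2·0.534/10.1 = 0.106 m = 10.6 cm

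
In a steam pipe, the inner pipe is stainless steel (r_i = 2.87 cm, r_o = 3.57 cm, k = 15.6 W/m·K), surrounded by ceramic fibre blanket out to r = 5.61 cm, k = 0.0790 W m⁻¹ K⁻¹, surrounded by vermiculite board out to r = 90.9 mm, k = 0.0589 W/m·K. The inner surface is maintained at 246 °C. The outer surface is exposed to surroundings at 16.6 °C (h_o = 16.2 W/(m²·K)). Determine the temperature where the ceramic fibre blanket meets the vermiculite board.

T = 156 °C

Treat each layer as a resistance in series:
  R'_stainless steel = ln(0.0357/0.0287)/(2πk) = 0.2183/(2π·15.6) = 0.002227 m·K/W
  R'_ceramic fibre blanket = ln(0.0561/0.0357)/(2πk) = 0.4520/(2π·0.0790) = 0.9106 m·K/W
  R'_vermiculite board = ln(0.0909/0.0561)/(2πk) = 0.4826/(2π·0.0589) = 1.304 m·K/W
  R'_conv,out = 1/(2πr h) = 1/(2π·0.0909·16.2) = 0.1081 m·K/W
ΣR = 0.002227 + 0.9106 + 1.304 + 0.1081 = 2.325 m·K/W
Q' = ΔT/ΣR = (246 °C − 16.6 °C)/2.325 = 98.67 W/m
From the inner boundary to the ceramic fibre blanket/vermiculite board interface, ΣR_partial = 0.9128 m·K/W.
T_interface = T_in − Q'·ΣR_partial = 246 °C − (98.67)(0.9128) = 156 °C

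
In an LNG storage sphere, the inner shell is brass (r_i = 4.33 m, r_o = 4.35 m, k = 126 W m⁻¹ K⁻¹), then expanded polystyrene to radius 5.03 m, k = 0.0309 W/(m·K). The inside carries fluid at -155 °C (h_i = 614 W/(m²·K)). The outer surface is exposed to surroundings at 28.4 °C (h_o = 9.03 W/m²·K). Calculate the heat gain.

Q = 2280 W

Series thermal resistances, inner to outer:
  R_conv,in = 1/(4πr²h) = 1/(4π·4.33²·614) = 6.913×10^-6 K/W
  R_brass = (1/4.33 − 1/4.35)/(4πk) = 0.001062/(4π·126) = 6.706×10^-7 K/W
  R_expanded polystyrene = (1/4.35 − 1/5.03)/(4πk) = 0.03108/(4π·0.0309) = 0.08004 K/W
  R_conv,out = 1/(4πr²h) = 1/(4π·5.03²·9.03) = 3.483×10^-4 K/W
ΣR = 6.913×10^-6 + 6.706×10^-7 + 0.08004 + 3.483×10^-4 = 0.08040 K/W
Q = ΔT/ΣR = (-155 °C − 28.4 °C)/0.08040 = -2280 W
(Negative Q ⇒ heat flows inward; heat gain = 2280 W.)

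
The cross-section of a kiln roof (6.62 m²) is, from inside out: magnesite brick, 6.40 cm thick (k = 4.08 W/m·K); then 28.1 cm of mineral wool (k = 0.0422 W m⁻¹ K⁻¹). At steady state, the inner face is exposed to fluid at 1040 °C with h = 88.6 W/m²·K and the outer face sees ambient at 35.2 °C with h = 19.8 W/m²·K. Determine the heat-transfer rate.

Series thermal resistances, inner to outer:
  R_conv,in = 1/(hA) = 1/(88.6·6.62) = 0.001705 K/W
  R_magnesite brick = L/(kA) = 0.0640/(4.08·6.62) = 0.002370 K/W
  R_mineral wool = L/(kA) = 0.281/(0.0422·6.62) = 1.006 K/W
  R_conv,out = 1/(hA) = 1/(19.8·6.62) = 0.007629 K/W
ΣR = 0.001705 + 0.002370 + 1.006 + 0.007629 = 1.018 K/W
Q = ΔT/ΣR = (1040 °C − 35.2 °C)/1.018 = 987 W

Q = 987 W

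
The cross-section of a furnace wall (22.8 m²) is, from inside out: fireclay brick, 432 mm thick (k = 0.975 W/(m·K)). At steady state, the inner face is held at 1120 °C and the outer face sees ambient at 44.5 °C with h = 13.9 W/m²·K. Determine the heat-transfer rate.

Resistance network (inner→outer):
  R_fireclay brick = L/(kA) = 0.432/(0.975·22.8) = 0.01943 K/W
  R_conv,out = 1/(hA) = 1/(13.9·22.8) = 0.003155 K/W
ΣR = 0.01943 + 0.003155 = 0.02259 K/W
Q = ΔT/ΣR = (1120 °C − 44.5 °C)/0.02259 = 47600 W

Q = 47.6 kW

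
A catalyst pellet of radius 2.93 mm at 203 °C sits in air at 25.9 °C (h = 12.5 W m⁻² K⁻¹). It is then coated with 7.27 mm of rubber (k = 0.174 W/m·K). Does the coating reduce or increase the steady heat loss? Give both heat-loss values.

Critical radius for a sphere: r_cr = 2k/h = 0.0278 m = 2.78 cm.
Outer radius after coating: r₂ = 0.00293 + 0.00727 = 0.01020 m.
Since r₁ < r_cr and r₂ ≤ r_cr, the coating moves toward the maximum at r_cr — heat loss rises.
Bare: R = 1/(4πr₁²h) = 741.6 K/W; Q = 177.1/741.6 = 0.239 W.
Coated: R = R_cond + R_conv = 172.4 K/W; Q = 177.1/172.4 = 1.03 W.

increases: 0.239 → 1.03 W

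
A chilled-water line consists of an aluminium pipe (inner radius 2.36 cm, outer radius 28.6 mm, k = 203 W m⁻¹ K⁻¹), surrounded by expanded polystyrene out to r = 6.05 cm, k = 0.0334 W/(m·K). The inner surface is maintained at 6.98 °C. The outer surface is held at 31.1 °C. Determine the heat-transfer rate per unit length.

Q' = 6.76 W/m

Series thermal resistances, inner to outer:
  R'_aluminium = ln(0.0286/0.0236)/(2πk) = 0.1922/(2π·203) = 1.507×10^-4 m·K/W
  R'_expanded polystyrene = ln(0.0605/0.0286)/(2πk) = 0.7492/(2π·0.0334) = 3.570 m·K/W
ΣR = 1.507×10^-4 + 3.570 = 3.570 m·K/W
Q' = ΔT/ΣR = (6.98 °C − 31.1 °C)/3.570 = -6.76 W/m
(Negative Q' ⇒ heat flows inward; heat gain = 6.76 W/m.)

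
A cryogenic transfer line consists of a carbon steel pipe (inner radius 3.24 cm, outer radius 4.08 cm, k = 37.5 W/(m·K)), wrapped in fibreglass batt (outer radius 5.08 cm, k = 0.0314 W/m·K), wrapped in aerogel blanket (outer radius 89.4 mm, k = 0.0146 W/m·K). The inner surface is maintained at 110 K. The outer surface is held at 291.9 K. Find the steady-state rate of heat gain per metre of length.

Q' = 25.0 W/m

Treat each layer as a resistance in series:
  R'_carbon steel = ln(0.0408/0.0324)/(2πk) = 0.2305/(2π·37.5) = 9.784×10^-4 m·K/W
  R'_fibreglass batt = ln(0.0508/0.0408)/(2πk) = 0.2192/(2π·0.0314) = 1.111 m·K/W
  R'_aerogel blanket = ln(0.0894/0.0508)/(2πk) = 0.5652/(2π·0.0146) = 6.162 m·K/W
ΣR = 9.784×10^-4 + 1.111 + 6.162 = 7.274 m·K/W
Q' = ΔT/ΣR = (110 K − 291.9 K)/7.274 = -25.0 W/m
(Negative Q' ⇒ heat flows inward; heat gain = 25.0 W/m.)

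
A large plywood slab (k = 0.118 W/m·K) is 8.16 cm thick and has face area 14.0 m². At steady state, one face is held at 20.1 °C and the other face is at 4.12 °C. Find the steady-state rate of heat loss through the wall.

Q = 324 W

Q = kA·ΔT/L = 0.118 × 14.0 × |20.1 °C − 4.12 °C| / 0.0816 = 324 W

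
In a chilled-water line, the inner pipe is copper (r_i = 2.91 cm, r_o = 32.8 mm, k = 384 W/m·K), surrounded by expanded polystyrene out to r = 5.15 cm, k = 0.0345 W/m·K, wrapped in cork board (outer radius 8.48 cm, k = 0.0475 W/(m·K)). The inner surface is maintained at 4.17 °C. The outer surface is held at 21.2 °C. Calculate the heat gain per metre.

Series thermal resistances, inner to outer:
  R'_copper = ln(0.0328/0.0291)/(2πk) = 0.1197/(2π·384) = 4.961×10^-5 m·K/W
  R'_expanded polystyrene = ln(0.0515/0.0328)/(2πk) = 0.4512/(2π·0.0345) = 2.081 m·K/W
  R'_cork board = ln(0.0848/0.0515)/(2πk) = 0.4987/(2π·0.0475) = 1.671 m·K/W
ΣR = 4.961×10^-5 + 2.081 + 1.671 = 3.752 m·K/W
Q' = ΔT/ΣR = (4.17 °C − 21.2 °C)/3.752 = -4.54 W/m
(Negative Q' ⇒ heat flows inward; heat gain = 4.54 W/m.)

Q' = 4.54 W/m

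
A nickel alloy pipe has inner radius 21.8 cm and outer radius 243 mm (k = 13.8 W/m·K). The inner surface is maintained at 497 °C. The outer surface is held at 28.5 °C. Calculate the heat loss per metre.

Q' = 2πk·ΔT/ln(r₂/r₁) = 2π × 13.8 × 468.5 / ln(0.243/0.218) = 3.74×10^5 W/m

Q' = 374 kW/m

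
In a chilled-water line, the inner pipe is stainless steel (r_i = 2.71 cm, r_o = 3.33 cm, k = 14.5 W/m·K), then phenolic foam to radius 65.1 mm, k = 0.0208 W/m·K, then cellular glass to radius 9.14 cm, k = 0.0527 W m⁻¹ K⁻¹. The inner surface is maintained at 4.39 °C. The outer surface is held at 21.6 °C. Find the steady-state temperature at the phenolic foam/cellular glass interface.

T = 18.7 °C

Treat each layer as a resistance in series:
  R'_stainless steel = ln(0.0333/0.0271)/(2πk) = 0.2060/(2π·14.5) = 0.002261 m·K/W
  R'_phenolic foam = ln(0.0651/0.0333)/(2πk) = 0.6704/(2π·0.0208) = 5.129 m·K/W
  R'_cellular glass = ln(0.0914/0.0651)/(2πk) = 0.3393/(2π·0.0527) = 1.025 m·K/W
ΣR = 0.002261 + 5.129 + 1.025 = 6.156 m·K/W
Q' = ΔT/ΣR = (4.39 °C − 21.6 °C)/6.156 = -2.796 W/m
From the inner boundary to the phenolic foam/cellular glass interface, ΣR_partial = 5.131 m·K/W.
T_interface = T_in − Q'·ΣR_partial = 4.39 °C − (-2.796)(5.131) = 18.7 °C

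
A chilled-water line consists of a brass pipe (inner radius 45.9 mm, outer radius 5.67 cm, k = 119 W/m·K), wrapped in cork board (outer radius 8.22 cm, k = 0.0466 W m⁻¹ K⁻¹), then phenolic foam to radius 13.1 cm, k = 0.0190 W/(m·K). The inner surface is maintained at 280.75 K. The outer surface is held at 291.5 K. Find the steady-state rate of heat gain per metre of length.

Series thermal resistances, inner to outer:
  R'_brass = ln(0.0567/0.0459)/(2πk) = 0.2113/(2π·119) = 2.826×10^-4 m·K/W
  R'_cork board = ln(0.0822/0.0567)/(2πk) = 0.3714/(2π·0.0466) = 1.268 m·K/W
  R'_phenolic foam = ln(0.131/0.0822)/(2πk) = 0.4660/(2π·0.0190) = 3.904 m·K/W
ΣR = 2.826×10^-4 + 1.268 + 3.904 = 5.172 m·K/W
Q' = ΔT/ΣR = (280.75 K − 291.5 K)/5.172 = -2.08 W/m
(Negative Q' ⇒ heat flows inward; heat gain = 2.08 W/m.)

Q' = 2.08 W/m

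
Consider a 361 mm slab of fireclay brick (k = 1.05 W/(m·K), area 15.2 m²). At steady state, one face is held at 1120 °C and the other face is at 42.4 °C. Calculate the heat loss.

Q = 47.6 kW

Q = kA·ΔT/L = 1.05 × 15.2 × |1120 °C − 42.4 °C| / 0.361 = 47600 W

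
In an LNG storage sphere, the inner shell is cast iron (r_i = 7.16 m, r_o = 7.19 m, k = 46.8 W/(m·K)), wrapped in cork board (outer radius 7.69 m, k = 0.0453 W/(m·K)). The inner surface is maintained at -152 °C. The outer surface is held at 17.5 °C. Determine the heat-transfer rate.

Q = 10700 W

Resistance network (inner→outer):
  R_cast iron = (1/7.16 − 1/7.19)/(4πk) = 5.827×10^-4/(4π·46.8) = 9.909×10^-7 K/W
  R_cork board = (1/7.19 − 1/7.69)/(4πk) = 0.009043/(4π·0.0453) = 0.01589 K/W
ΣR = 9.909×10^-7 + 0.01589 = 0.01589 K/W
Q = ΔT/ΣR = (-152 °C − 17.5 °C)/0.01589 = -10700 W
(Negative Q ⇒ heat flows inward; heat gain = 10700 W.)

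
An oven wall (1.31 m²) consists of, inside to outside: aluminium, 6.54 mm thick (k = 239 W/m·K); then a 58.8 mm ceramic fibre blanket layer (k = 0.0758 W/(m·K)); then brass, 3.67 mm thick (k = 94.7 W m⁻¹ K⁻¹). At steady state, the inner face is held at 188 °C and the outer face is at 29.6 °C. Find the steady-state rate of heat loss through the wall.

Resistance network (inner→outer):
  R_aluminium = L/(kA) = 0.00654/(239·1.31) = 2.089×10^-5 K/W
  R_ceramic fibre blanket = L/(kA) = 0.0588/(0.0758·1.31) = 0.5922 K/W
  R_brass = L/(kA) = 0.00367/(94.7·1.31) = 2.958×10^-5 K/W
ΣR = 2.089×10^-5 + 0.5922 + 2.958×10^-5 = 0.5923 K/W
Q = ΔT/ΣR = (188 °C − 29.6 °C)/0.5923 = 267 W

Q = 267 W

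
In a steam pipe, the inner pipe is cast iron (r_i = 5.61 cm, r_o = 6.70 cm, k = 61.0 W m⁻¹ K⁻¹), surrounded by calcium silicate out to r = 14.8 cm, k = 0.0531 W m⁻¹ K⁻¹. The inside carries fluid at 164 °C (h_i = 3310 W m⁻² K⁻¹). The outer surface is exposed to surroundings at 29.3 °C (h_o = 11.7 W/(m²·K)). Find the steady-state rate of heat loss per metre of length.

Series thermal resistances, inner to outer:
  R'_conv,in = 1/(2πr h) = 1/(2π·0.0561·3310) = 8.571×10^-4 m·K/W
  R'_cast iron = ln(0.0670/0.0561)/(2πk) = 0.1776/(2π·61.0) = 4.633×10^-4 m·K/W
  R'_calcium silicate = ln(0.148/0.0670)/(2πk) = 0.7925/(2π·0.0531) = 2.375 m·K/W
  R'_conv,out = 1/(2πr h) = 1/(2π·0.148·11.7) = 0.09191 m·K/W
ΣR = 8.571×10^-4 + 4.633×10^-4 + 2.375 + 0.09191 = 2.468 m·K/W
Q' = ΔT/ΣR = (164 °C − 29.3 °C)/2.468 = 54.6 W/m

Q' = 54.6 W/m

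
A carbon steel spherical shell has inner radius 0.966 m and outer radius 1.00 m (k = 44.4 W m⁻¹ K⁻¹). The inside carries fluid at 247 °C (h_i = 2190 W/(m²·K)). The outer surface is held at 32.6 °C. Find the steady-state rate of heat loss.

Q = 2100 kW

Resistance network (inner→outer):
  R_conv,in = 1/(4πr²h) = 1/(4π·0.966²·2190) = 3.894×10^-5 K/W
  R_carbon steel = (1/0.966 − 1/1.00)/(4πk) = 0.03520/(4π·44.4) = 6.308×10^-5 K/W
ΣR = 3.894×10^-5 + 6.308×10^-5 = 1.020×10^-4 K/W
Q = ΔT/ΣR = (247 °C − 32.6 °C)/1.020×10^-4 = 2.10×10^6 W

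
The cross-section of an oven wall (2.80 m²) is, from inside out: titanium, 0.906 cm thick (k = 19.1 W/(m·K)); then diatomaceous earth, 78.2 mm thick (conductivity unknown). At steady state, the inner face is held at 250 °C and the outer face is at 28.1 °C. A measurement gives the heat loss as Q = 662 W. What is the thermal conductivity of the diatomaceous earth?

ΣR = ΔT/Q = |250 − 28.1|/662 = 0.3352 K/W
Known resistances:
  R_titanium = L/(kA) = 0.00906/(19.1·2.80) = 1.694×10^-4 K/W
R_diatomaceous earth = ΣR − ΣR_known = 0.3352 − 1.694×10^-4 = 0.3350 K/W
L/(kA) = 0.3350 ⇒ k = 0.0782/(0.3350·2.80) = 0.0834 W/m·K

k = 0.0834 W/m·K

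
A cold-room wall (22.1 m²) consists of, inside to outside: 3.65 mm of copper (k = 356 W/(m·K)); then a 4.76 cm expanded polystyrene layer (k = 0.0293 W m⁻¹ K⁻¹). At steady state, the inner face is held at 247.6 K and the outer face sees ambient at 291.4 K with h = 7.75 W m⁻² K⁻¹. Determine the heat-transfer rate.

Resistance network (inner→outer):
  R_copper = L/(kA) = 0.00365/(356·22.1) = 4.639×10^-7 K/W
  R_expanded polystyrene = L/(kA) = 0.0476/(0.0293·22.1) = 0.07351 K/W
  R_conv,out = 1/(hA) = 1/(7.75·22.1) = 0.005839 K/W
ΣR = 4.639×10^-7 + 0.07351 + 0.005839 = 0.07935 K/W
Q = ΔT/ΣR = (247.6 K − 291.4 K)/0.07935 = -552 W
(Negative Q ⇒ heat flows inward; heat gain = 552 W.)

Q = 552 W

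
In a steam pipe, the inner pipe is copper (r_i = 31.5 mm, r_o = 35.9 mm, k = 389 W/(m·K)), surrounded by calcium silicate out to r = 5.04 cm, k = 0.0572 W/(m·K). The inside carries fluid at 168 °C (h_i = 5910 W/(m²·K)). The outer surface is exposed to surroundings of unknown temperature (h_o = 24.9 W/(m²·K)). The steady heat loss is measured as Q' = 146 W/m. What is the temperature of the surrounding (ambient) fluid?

Sum the resistances:
  R'_conv,in = 1/(2πr h) = 1/(2π·0.0315·5910) = 8.549×10^-4 m·K/W
  R'_copper = ln(0.0359/0.0315)/(2πk) = 0.1307/(2π·389) = 5.349×10^-5 m·K/W
  R'_calcium silicate = ln(0.0504/0.0359)/(2πk) = 0.3393/(2π·0.0572) = 0.9439 m·K/W
  R'_conv,out = 1/(2πr h) = 1/(2π·0.0504·24.9) = 0.1268 m·K/W
ΣR = 1.072 m·K/W
ΔT = Q'·ΣR = 146 × 1.072 = 156.5 K
Heat flows outward, so T_out = T_in − ΔT = 168 − 156.5 = 11.5 °C

T_out = 11.5 °C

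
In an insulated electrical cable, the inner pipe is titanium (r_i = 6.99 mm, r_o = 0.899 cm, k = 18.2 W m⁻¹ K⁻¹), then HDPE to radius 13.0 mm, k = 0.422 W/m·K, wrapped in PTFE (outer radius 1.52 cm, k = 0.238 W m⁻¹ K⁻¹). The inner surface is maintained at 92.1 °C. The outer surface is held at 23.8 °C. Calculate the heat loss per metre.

Q' = 278 W/m

Series thermal resistances, inner to outer:
  R'_titanium = ln(0.00899/0.00699)/(2πk) = 0.2516/(2π·18.2) = 0.002200 m·K/W
  R'_HDPE = ln(0.0130/0.00899)/(2πk) = 0.3688/(2π·0.422) = 0.1391 m·K/W
  R'_PTFE = ln(0.0152/0.0130)/(2πk) = 0.1563/(2π·0.238) = 0.1046 m·K/W
ΣR = 0.002200 + 0.1391 + 0.1046 = 0.2459 m·K/W
Q' = ΔT/ΣR = (92.1 °C − 23.8 °C)/0.2459 = 278 W/m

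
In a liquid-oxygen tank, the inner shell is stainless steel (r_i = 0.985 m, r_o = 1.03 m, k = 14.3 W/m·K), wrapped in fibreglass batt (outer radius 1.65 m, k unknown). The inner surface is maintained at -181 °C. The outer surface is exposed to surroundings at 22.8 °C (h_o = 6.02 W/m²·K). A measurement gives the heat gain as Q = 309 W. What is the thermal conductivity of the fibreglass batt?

k = 0.0444 W/m·K

ΣR = ΔT/Q = |-181 − 22.8|/309 = 0.6595 K/W
Known resistances:
  R_stainless steel = (1/0.985 − 1/1.03)/(4πk) = 0.04435/(4π·14.3) = 2.468×10^-4 K/W
  R_conv,out = 1/(4πr²h) = 1/(4π·1.65²·6.02) = 0.004855 K/W
R_fibreglass batt = ΣR − ΣR_known = 0.6595 − 0.005102 = 0.6544 K/W
(1/r₁−1/r₂)/(4πk) = 0.6544 ⇒ k = 0.3648/(4π·0.6544) = 0.0444 W/m·K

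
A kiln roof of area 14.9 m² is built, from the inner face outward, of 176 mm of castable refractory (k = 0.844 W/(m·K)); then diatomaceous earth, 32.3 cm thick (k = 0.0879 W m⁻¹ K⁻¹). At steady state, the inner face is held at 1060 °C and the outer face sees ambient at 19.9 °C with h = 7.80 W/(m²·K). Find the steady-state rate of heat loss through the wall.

Resistance network (inner→outer):
  R_castable refractory = L/(kA) = 0.176/(0.844·14.9) = 0.01400 K/W
  R_diatomaceous earth = L/(kA) = 0.323/(0.0879·14.9) = 0.2466 K/W
  R_conv,out = 1/(hA) = 1/(7.80·14.9) = 0.008604 K/W
ΣR = 0.01400 + 0.2466 + 0.008604 = 0.2692 K/W
Q = ΔT/ΣR = (1060 °C − 19.9 °C)/0.2692 = 3860 W

Q = 3.86 kW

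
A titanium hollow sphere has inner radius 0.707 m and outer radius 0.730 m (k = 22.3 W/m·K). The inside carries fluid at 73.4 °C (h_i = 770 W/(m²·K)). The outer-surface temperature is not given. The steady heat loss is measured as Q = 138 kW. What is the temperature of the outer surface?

T_out = 22.9 °C

Sum the resistances:
  R_conv,in = 1/(4πr²h) = 1/(4π·0.707²·770) = 2.068×10^-4 K/W
  R_titanium = (1/0.707 − 1/0.730)/(4πk) = 0.04456/(4π·22.3) = 1.590×10^-4 K/W
ΣR = 3.658×10^-4 K/W
ΔT = Q·ΣR = 1.38×10^5 × 3.658×10^-4 = 50.48 K
Heat flows outward, so T_out = T_in − ΔT = 73.4 − 50.48 = 22.9 °C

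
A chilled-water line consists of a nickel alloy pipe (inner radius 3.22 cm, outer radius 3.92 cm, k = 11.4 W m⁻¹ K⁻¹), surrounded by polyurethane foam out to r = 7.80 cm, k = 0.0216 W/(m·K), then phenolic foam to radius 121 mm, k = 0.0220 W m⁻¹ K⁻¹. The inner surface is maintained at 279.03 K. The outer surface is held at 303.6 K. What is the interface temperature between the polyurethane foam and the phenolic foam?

T = 294.1 K

Treat each layer as a resistance in series:
  R'_nickel alloy = ln(0.0392/0.0322)/(2πk) = 0.1967/(2π·11.4) = 0.002746 m·K/W
  R'_polyurethane foam = ln(0.0780/0.0392)/(2πk) = 0.6880/(2π·0.0216) = 5.070 m·K/W
  R'_phenolic foam = ln(0.121/0.0780)/(2πk) = 0.4391/(2π·0.0220) = 3.176 m·K/W
ΣR = 0.002746 + 5.070 + 3.176 = 8.249 m·K/W
Q' = ΔT/ΣR = (279.03 K − 303.6 K)/8.249 = -2.979 W/m
From the inner boundary to the polyurethane foam/phenolic foam interface, ΣR_partial = 5.073 m·K/W.
T_interface = T_in − Q'·ΣR_partial = 279.03 K − (-2.979)(5.073) = 294.1 K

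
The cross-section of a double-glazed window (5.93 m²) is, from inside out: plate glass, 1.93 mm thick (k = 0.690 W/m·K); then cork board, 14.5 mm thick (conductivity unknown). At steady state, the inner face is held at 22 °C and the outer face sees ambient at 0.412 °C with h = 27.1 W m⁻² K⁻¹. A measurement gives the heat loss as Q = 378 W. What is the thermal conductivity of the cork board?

k = 0.0485 W/m·K

ΣR = ΔT/Q = |22 − 0.412|/378 = 0.05711 K/W
Known resistances:
  R_plate glass = L/(kA) = 0.00193/(0.690·5.93) = 4.717×10^-4 K/W
  R_conv,out = 1/(hA) = 1/(27.1·5.93) = 0.006223 K/W
R_cork board = ΣR − ΣR_known = 0.05711 − 0.006695 = 0.05042 K/W
L/(kA) = 0.05042 ⇒ k = 0.0145/(0.05042·5.93) = 0.0485 W/m·K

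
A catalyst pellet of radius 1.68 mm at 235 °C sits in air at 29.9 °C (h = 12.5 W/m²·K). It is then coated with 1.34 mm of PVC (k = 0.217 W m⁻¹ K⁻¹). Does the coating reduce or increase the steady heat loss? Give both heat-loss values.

increases: 0.0909 → 0.258 W

Critical radius for a sphere: r_cr = 2k/h = 0.0347 m = 3.47 cm.
Outer radius after coating: r₂ = 0.00168 + 0.00134 = 0.00302 m.
Since r₁ < r_cr and r₂ ≤ r_cr, the coating moves toward the maximum at r_cr — heat loss rises.
Bare: R = 1/(4πr₁²h) = 2256 K/W; Q = 205.1/2256 = 0.0909 W.
Coated: R = R_cond + R_conv = 794.9 K/W; Q = 205.1/794.9 = 0.258 W.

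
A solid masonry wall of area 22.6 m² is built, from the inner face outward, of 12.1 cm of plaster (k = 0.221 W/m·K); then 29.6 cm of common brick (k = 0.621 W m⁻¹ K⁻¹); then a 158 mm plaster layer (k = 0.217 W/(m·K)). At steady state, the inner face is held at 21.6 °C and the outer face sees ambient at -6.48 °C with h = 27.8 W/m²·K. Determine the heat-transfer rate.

Series thermal resistances, inner to outer:
  R_plaster = L/(kA) = 0.121/(0.221·22.6) = 0.02423 K/W
  R_common brick = L/(kA) = 0.296/(0.621·22.6) = 0.02109 K/W
  R_plaster = L/(kA) = 0.158/(0.217·22.6) = 0.03222 K/W
  R_conv,out = 1/(hA) = 1/(27.8·22.6) = 0.001592 K/W
ΣR = 0.02423 + 0.02109 + 0.03222 + 0.001592 = 0.07913 K/W
Q = ΔT/ΣR = (21.6 °C − -6.48 °C)/0.07913 = 355 W

Q = 355 W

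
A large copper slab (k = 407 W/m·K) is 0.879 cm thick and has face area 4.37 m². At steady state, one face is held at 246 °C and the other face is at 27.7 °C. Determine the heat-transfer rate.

Q = 4.42×10^7 W

Q = kA·ΔT/L = 407 × 4.37 × |246 °C − 27.7 °C| / 0.00879 = 4.42×10^7 W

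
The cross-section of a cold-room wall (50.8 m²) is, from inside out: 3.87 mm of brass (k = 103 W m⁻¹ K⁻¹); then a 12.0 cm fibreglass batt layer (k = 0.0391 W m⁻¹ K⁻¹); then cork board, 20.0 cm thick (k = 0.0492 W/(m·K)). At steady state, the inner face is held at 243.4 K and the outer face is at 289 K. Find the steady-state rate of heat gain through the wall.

Treat each layer as a resistance in series:
  R_brass = L/(kA) = 0.00387/(103·50.8) = 7.396×10^-7 K/W
  R_fibreglass batt = L/(kA) = 0.120/(0.0391·50.8) = 0.06041 K/W
  R_cork board = L/(kA) = 0.200/(0.0492·50.8) = 0.08002 K/W
ΣR = 7.396×10^-7 + 0.06041 + 0.08002 = 0.1404 K/W
Q = ΔT/ΣR = (243.4 K − 289 K)/0.1404 = -325 W
(Negative Q ⇒ heat flows inward; heat gain = 325 W.)

Q = 325 W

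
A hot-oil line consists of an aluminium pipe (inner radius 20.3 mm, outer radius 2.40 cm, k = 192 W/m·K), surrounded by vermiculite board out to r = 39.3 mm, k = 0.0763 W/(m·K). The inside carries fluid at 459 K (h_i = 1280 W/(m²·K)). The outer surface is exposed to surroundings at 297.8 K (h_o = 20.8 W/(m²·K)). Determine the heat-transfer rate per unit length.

Q' = 131 W/m

Resistance network (inner→outer):
  R'_conv,in = 1/(2πr h) = 1/(2π·0.0203·1280) = 0.006125 m·K/W
  R'_aluminium = ln(0.0240/0.0203)/(2πk) = 0.1674/(2π·192) = 1.388×10^-4 m·K/W
  R'_vermiculite board = ln(0.0393/0.0240)/(2πk) = 0.4932/(2π·0.0763) = 1.029 m·K/W
  R'_conv,out = 1/(2πr h) = 1/(2π·0.0393·20.8) = 0.1947 m·K/W
ΣR = 0.006125 + 1.388×10^-4 + 1.029 + 0.1947 = 1.230 m·K/W
Q' = ΔT/ΣR = (459 K − 297.8 K)/1.230 = 131 W/m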